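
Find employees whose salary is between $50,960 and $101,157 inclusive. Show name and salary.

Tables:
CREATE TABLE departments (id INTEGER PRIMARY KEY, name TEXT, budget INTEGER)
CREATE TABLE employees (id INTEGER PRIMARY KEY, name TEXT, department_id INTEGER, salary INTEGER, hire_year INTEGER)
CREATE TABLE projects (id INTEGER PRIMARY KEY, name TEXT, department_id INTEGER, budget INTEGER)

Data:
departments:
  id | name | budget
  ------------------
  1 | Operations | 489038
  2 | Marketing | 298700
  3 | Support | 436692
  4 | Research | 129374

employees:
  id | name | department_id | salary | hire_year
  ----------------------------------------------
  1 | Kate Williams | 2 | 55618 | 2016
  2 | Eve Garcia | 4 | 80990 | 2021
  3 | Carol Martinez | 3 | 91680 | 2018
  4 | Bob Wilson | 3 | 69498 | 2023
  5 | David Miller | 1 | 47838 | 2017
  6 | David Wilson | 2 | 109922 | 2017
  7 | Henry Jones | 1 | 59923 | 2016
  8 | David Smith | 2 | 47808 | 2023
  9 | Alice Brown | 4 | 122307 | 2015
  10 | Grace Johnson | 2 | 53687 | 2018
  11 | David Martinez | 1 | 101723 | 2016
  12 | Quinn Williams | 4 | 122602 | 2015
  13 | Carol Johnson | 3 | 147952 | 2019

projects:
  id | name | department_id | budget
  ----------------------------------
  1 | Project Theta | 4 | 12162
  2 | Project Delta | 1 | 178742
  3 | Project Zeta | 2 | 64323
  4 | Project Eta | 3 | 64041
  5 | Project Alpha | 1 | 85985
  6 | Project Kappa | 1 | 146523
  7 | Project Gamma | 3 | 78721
SELECT name, salary FROM employees WHERE salary BETWEEN 50960 AND 101157

Execution result:
name | salary
Kate Williams | 55618
Eve Garcia | 80990
Carol Martinez | 91680
Bob Wilson | 69498
Henry Jones | 59923
Grace Johnson | 53687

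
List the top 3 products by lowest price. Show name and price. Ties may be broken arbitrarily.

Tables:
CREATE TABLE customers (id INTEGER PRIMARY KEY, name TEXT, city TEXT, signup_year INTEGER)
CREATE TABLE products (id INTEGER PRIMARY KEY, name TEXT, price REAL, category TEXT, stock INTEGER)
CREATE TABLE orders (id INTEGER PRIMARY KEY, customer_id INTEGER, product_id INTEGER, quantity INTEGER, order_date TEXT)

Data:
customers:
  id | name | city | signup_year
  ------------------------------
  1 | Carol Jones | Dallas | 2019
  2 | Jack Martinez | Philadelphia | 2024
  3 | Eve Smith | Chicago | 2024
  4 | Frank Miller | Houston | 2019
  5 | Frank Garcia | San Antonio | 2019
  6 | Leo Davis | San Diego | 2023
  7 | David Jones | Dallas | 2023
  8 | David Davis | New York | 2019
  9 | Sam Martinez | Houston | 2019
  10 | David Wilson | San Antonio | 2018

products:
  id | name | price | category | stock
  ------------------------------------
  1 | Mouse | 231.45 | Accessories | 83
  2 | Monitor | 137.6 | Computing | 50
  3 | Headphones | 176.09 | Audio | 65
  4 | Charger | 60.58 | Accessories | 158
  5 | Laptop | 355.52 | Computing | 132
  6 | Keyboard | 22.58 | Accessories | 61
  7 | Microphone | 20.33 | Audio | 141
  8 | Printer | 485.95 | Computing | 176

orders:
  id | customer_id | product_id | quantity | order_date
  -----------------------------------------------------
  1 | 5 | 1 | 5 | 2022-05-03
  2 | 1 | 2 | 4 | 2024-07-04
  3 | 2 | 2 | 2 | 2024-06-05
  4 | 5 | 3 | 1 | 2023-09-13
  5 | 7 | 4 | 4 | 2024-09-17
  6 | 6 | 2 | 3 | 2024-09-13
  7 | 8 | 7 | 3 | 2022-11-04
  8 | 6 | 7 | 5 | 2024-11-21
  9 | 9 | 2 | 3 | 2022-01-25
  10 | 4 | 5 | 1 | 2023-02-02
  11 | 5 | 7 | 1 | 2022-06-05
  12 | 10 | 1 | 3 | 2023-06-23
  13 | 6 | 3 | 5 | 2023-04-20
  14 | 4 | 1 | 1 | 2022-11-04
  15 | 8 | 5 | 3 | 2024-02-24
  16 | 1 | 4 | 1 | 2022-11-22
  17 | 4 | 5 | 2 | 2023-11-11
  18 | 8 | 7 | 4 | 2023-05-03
SELECT name, price FROM products ORDER BY price ASC LIMIT 3

Execution result:
name | price
Microphone | 20.33
Keyboard | 22.58
Charger | 60.58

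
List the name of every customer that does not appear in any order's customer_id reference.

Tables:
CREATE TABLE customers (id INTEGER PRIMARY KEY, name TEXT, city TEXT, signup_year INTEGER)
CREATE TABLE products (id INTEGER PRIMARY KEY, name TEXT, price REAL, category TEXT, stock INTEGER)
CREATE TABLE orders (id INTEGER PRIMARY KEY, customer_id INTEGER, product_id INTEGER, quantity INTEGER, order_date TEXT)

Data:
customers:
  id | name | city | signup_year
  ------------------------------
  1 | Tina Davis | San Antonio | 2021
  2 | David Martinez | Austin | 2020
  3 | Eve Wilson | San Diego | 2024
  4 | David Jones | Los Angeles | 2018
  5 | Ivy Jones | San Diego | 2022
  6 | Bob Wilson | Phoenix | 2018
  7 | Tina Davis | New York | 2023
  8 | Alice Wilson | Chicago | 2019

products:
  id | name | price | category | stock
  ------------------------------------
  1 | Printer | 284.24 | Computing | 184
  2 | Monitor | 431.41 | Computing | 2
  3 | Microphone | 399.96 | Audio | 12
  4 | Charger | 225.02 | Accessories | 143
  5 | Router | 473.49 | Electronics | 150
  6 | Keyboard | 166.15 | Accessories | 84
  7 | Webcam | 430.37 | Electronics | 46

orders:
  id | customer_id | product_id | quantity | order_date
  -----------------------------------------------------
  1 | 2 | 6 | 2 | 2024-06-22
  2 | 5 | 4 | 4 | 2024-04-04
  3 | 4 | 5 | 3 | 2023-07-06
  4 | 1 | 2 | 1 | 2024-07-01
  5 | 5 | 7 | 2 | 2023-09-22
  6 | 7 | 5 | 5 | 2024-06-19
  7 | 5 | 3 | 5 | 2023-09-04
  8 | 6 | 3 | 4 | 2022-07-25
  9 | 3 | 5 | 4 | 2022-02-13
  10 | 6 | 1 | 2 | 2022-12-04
SELECT p.name FROM customers p LEFT JOIN orders c ON c.customer_id = p.id WHERE c.id IS NULL

Execution result:
Alice Wilson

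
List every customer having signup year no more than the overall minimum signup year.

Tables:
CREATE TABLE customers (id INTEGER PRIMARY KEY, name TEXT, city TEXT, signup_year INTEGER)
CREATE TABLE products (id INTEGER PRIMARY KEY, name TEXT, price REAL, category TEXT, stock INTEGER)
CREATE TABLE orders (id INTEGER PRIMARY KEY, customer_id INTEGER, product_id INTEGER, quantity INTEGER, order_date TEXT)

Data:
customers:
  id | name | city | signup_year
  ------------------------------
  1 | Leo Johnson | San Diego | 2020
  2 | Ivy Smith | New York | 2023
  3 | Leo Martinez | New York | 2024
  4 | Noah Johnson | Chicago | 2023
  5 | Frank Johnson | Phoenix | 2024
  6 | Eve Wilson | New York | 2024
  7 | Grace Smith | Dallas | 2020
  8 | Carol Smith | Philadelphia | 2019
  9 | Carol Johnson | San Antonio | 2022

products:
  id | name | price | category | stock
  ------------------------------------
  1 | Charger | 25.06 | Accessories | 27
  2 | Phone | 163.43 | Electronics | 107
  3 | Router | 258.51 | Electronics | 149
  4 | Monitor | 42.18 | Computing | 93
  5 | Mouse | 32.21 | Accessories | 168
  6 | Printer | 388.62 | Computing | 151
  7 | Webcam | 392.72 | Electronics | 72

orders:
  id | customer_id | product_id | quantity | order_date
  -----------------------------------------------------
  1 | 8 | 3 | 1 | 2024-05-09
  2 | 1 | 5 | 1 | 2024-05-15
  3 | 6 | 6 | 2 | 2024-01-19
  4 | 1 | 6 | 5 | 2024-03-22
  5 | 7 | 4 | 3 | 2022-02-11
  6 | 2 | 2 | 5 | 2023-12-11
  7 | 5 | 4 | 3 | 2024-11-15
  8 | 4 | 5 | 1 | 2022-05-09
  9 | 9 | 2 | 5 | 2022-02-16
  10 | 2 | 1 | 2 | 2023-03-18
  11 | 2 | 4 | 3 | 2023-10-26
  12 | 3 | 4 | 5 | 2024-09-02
SELECT name, signup_year FROM customers WHERE signup_year <= (SELECT MIN(signup_year) FROM customers)

Execution result:
name | signup_year
Carol Smith | 2019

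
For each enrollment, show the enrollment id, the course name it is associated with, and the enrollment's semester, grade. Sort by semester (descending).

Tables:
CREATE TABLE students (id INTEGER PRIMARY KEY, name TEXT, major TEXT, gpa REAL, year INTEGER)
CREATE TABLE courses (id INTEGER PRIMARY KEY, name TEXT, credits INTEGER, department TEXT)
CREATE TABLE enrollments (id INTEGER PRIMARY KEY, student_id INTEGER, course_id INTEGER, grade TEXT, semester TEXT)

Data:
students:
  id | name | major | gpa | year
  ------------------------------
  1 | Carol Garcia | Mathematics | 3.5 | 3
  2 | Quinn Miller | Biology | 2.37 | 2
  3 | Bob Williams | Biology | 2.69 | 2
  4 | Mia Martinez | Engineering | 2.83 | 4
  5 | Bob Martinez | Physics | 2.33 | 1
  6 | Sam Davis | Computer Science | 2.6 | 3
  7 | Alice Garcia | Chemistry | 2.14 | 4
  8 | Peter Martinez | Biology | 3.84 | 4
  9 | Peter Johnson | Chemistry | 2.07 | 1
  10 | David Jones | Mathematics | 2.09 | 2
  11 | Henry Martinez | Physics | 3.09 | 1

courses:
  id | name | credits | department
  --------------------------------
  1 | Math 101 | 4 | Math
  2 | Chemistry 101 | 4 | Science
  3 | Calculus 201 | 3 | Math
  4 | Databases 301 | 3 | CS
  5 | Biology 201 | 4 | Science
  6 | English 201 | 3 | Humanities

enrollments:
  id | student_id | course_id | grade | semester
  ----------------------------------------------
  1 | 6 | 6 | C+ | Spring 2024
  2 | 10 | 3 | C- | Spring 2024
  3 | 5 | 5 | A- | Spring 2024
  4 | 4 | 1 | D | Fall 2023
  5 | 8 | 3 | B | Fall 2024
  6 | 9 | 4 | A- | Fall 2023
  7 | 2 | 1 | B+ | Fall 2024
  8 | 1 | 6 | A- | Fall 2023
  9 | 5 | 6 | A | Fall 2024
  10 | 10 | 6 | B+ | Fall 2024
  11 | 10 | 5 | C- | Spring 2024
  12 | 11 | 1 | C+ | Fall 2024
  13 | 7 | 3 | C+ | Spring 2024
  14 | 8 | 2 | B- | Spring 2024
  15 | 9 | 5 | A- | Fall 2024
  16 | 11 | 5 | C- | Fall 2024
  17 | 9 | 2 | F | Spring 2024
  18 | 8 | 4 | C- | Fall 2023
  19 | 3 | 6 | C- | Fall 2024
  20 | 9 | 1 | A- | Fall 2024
SELECT c.id, p.name AS course, c.semester, c.grade FROM enrollments c JOIN courses p ON c.course_id = p.id ORDER BY c.semester DESC

Execution result:
id | course | semester | grade
1 | English 201 | Spring 2024 | C+
2 | Calculus 201 | Spring 2024 | C-
3 | Biology 201 | Spring 2024 | A-
11 | Biology 201 | Spring 2024 | C-
13 | Calculus 201 | Spring 2024 | C+
14 | Chemistry 101 | Spring 2024 | B-
17 | Chemistry 101 | Spring 2024 | F
5 | Calculus 201 | Fall 2024 | B
7 | Math 101 | Fall 2024 | B+
9 | English 201 | Fall 2024 | A
10 | English 201 | Fall 2024 | B+
12 | Math 101 | Fall 2024 | C+
15 | Biology 201 | Fall 2024 | A-
16 | Biology 201 | Fall 2024 | C-
19 | English 201 | Fall 2024 | C-
20 | Math 101 | Fall 2024 | A-
4 | Math 101 | Fall 2023 | D
6 | Databases 301 | Fall 2023 | A-
8 | English 201 | Fall 2023 | A-
18 | Databases 301 | Fall 2023 | C-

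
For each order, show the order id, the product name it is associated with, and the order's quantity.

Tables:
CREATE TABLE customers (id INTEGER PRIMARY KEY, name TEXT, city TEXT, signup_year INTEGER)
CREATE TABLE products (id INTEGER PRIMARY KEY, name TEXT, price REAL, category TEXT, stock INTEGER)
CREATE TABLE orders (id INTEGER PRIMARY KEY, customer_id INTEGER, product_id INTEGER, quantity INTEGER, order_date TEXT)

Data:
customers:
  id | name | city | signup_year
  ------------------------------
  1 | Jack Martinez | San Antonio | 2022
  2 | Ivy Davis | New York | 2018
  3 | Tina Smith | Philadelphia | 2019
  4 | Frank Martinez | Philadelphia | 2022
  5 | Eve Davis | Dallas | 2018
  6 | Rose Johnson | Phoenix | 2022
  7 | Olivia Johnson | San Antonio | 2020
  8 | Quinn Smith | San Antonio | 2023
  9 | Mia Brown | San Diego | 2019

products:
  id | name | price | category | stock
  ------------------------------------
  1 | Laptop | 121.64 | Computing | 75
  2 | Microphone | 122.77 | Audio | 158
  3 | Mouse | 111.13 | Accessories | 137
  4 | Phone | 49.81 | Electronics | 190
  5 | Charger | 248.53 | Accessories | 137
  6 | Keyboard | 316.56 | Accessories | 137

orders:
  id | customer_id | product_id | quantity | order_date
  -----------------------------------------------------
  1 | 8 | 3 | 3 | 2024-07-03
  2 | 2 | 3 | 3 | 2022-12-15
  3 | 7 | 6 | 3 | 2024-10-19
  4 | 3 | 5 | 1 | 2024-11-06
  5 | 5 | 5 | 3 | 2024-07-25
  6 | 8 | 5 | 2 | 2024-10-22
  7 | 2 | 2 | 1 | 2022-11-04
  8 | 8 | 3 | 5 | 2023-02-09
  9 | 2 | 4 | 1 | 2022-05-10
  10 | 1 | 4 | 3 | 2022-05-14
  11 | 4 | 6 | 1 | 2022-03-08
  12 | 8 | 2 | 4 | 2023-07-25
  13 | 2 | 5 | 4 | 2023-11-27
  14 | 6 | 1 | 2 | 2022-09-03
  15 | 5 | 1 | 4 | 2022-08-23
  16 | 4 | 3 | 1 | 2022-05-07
SELECT c.id, p.name AS product, c.quantity FROM orders c JOIN products p ON c.product_id = p.id

Execution result:
id | product | quantity
1 | Mouse | 3
2 | Mouse | 3
3 | Keyboard | 3
4 | Charger | 1
5 | Charger | 3
6 | Charger | 2
7 | Microphone | 1
8 | Mouse | 5
9 | Phone | 1
10 | Phone | 3
11 | Keyboard | 1
12 | Microphone | 4
13 | Charger | 4
14 | Laptop | 2
15 | Laptop | 4
16 | Mouse | 1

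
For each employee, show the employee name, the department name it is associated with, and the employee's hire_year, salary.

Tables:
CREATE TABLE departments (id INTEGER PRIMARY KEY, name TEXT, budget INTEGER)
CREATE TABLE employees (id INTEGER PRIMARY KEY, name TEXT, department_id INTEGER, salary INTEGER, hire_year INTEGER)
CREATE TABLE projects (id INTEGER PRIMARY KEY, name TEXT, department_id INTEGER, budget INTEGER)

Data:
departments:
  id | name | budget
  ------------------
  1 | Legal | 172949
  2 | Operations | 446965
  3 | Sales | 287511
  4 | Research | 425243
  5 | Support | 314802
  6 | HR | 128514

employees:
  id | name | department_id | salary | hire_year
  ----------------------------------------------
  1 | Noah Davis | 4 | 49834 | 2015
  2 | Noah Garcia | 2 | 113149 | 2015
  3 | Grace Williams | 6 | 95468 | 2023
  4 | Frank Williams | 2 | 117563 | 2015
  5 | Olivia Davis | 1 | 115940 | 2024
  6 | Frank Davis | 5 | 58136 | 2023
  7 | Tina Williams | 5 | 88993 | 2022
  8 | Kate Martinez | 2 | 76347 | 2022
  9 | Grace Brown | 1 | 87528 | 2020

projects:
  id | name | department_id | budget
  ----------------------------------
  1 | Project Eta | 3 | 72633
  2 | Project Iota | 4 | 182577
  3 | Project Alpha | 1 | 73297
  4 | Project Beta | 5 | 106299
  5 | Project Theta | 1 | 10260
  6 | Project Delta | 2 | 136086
SELECT c.name, p.name AS department, c.hire_year, c.salary FROM employees c JOIN departments p ON c.department_id = p.id

Execution result:
name | department | hire_year | salary
Noah Davis | Research | 2015 | 49834
Noah Garcia | Operations | 2015 | 113149
Grace Williams | HR | 2023 | 95468
Frank Williams | Operations | 2015 | 117563
Olivia Davis | Legal | 2024 | 115940
Frank Davis | Support | 2023 | 58136
Tina Williams | Support | 2022 | 88993
Kate Martinez | Operations | 2022 | 76347
Grace Brown | Legal | 2020 | 87528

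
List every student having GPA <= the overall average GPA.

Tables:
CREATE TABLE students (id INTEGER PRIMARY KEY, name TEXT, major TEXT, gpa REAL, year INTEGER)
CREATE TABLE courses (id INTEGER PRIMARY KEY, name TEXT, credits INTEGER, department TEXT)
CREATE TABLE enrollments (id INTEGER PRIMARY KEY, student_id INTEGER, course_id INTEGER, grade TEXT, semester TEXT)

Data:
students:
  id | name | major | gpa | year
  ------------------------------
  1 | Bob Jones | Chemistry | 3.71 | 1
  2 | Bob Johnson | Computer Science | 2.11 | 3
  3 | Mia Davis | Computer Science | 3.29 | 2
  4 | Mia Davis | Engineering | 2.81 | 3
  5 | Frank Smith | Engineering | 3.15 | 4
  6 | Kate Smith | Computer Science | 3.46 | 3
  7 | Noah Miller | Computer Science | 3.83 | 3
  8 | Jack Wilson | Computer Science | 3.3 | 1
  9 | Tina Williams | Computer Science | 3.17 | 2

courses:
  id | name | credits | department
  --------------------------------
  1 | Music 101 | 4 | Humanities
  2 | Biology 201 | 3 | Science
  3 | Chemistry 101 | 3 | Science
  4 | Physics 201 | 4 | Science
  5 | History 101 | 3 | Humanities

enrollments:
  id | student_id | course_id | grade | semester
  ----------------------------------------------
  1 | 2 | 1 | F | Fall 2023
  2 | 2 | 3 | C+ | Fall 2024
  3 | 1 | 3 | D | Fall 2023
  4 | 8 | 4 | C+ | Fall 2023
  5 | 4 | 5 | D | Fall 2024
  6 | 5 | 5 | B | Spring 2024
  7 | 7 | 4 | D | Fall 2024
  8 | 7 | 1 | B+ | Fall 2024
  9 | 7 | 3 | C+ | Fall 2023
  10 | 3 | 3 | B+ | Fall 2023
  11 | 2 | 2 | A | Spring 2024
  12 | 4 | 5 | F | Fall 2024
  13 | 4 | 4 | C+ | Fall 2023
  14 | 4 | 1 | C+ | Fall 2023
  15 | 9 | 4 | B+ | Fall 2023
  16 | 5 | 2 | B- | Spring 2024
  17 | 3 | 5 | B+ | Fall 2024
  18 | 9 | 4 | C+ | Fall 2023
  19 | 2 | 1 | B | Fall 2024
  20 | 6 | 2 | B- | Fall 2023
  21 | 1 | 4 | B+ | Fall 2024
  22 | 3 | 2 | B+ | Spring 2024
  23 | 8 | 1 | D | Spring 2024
SELECT name, gpa FROM students WHERE gpa <= (SELECT AVG(gpa) FROM students)

Execution result:
name | gpa
Bob Johnson | 2.11
Mia Davis | 2.81
Frank Smith | 3.15
Tina Williams | 3.17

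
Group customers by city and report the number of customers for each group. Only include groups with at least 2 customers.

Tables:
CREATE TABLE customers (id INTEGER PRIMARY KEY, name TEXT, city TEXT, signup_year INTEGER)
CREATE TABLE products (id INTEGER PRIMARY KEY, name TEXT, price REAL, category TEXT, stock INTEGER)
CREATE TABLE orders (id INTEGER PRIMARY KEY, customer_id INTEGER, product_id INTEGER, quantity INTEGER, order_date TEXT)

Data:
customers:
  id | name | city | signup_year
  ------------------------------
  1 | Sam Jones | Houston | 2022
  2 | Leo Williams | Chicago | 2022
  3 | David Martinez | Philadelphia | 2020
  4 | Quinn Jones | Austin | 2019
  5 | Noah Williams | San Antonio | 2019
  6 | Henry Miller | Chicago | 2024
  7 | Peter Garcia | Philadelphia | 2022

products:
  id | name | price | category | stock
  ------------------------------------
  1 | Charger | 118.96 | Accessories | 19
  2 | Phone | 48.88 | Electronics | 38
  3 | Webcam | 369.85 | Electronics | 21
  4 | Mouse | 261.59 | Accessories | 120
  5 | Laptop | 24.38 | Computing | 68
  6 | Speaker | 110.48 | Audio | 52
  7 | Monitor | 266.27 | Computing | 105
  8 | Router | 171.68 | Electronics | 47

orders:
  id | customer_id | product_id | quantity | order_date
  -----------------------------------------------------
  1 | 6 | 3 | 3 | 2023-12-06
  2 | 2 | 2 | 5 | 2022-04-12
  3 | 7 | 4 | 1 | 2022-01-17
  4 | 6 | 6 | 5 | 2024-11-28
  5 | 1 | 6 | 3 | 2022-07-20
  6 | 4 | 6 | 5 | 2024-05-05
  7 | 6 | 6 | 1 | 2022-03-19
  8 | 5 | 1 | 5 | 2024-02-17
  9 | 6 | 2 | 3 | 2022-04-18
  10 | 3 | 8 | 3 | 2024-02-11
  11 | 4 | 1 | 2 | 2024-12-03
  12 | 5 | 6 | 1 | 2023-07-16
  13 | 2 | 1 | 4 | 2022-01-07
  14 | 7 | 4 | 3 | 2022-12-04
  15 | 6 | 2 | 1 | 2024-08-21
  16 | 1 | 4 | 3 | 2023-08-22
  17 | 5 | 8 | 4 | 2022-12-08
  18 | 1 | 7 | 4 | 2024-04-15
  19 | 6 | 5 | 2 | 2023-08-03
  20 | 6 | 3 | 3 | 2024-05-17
SELECT city, COUNT(*) AS n FROM customers GROUP BY city HAVING COUNT(*) >= 2

Execution result:
city | n
Chicago | 2
Philadelphia | 2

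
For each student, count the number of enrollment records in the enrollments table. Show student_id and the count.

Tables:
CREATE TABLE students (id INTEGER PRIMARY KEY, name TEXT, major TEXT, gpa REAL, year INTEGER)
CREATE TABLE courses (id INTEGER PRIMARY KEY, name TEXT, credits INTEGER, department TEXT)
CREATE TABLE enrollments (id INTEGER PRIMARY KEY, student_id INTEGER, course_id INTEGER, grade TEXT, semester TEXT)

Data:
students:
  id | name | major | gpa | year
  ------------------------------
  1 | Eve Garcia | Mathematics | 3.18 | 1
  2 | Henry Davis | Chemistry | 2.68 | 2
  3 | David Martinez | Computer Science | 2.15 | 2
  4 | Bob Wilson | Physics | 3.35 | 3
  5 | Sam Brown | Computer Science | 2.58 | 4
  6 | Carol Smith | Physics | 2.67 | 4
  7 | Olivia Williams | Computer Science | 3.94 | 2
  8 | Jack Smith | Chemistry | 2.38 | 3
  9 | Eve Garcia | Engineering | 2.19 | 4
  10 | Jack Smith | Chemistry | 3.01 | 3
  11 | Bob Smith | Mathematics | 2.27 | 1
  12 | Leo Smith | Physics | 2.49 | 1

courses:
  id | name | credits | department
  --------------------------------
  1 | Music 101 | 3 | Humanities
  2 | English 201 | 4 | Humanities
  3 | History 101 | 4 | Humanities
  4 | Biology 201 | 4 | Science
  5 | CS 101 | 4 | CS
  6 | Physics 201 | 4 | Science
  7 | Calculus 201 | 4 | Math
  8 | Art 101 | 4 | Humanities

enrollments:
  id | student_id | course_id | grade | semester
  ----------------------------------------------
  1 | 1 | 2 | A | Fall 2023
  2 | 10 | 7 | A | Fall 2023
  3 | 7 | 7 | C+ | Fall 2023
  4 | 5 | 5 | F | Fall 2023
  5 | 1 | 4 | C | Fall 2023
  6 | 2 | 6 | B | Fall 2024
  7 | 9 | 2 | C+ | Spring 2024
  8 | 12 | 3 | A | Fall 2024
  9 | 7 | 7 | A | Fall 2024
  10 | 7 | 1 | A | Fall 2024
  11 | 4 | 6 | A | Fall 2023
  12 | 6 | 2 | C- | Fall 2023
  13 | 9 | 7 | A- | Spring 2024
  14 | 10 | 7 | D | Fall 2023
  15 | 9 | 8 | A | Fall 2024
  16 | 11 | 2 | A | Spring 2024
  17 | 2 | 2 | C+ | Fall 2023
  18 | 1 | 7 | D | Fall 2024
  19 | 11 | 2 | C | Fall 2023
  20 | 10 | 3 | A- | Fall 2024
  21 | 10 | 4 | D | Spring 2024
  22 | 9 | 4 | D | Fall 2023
SELECT student_id, COUNT(*) AS enrollment_count FROM enrollments GROUP BY student_id

Execution result:
student_id | enrollment_count
1 | 3
2 | 2
4 | 1
5 | 1
6 | 1
7 | 3
9 | 4
10 | 4
11 | 2
12 | 1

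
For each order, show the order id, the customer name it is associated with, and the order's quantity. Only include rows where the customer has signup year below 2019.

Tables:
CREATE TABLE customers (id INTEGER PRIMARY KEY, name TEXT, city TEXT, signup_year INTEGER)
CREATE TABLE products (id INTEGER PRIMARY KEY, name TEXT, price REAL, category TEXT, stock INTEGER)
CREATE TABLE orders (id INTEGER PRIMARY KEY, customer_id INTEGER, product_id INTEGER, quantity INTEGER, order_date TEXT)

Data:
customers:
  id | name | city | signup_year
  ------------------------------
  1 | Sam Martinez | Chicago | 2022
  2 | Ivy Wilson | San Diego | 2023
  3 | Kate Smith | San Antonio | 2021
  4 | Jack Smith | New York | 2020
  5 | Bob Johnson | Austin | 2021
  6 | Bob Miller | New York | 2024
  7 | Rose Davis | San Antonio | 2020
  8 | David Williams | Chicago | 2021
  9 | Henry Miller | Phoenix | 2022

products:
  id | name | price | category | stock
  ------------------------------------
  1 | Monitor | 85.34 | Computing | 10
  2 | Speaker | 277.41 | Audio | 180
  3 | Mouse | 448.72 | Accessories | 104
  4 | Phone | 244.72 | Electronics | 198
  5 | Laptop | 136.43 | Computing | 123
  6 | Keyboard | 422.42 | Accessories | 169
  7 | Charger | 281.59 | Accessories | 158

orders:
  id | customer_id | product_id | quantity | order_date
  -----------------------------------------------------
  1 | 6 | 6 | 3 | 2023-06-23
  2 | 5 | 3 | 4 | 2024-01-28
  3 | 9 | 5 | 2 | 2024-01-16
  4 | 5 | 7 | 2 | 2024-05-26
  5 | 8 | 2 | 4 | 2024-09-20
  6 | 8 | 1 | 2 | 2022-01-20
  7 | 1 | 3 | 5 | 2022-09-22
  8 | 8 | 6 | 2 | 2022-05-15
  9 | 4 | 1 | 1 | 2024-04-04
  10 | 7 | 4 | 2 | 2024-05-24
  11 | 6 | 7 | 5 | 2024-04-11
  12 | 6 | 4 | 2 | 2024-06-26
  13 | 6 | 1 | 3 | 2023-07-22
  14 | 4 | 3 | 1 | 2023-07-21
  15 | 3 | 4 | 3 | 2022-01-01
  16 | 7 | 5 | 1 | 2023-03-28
SELECT c.id, p.name AS customer, c.quantity FROM orders c JOIN customers p ON c.customer_id = p.id WHERE p.signup_year < 2019

Execution result:
(no rows)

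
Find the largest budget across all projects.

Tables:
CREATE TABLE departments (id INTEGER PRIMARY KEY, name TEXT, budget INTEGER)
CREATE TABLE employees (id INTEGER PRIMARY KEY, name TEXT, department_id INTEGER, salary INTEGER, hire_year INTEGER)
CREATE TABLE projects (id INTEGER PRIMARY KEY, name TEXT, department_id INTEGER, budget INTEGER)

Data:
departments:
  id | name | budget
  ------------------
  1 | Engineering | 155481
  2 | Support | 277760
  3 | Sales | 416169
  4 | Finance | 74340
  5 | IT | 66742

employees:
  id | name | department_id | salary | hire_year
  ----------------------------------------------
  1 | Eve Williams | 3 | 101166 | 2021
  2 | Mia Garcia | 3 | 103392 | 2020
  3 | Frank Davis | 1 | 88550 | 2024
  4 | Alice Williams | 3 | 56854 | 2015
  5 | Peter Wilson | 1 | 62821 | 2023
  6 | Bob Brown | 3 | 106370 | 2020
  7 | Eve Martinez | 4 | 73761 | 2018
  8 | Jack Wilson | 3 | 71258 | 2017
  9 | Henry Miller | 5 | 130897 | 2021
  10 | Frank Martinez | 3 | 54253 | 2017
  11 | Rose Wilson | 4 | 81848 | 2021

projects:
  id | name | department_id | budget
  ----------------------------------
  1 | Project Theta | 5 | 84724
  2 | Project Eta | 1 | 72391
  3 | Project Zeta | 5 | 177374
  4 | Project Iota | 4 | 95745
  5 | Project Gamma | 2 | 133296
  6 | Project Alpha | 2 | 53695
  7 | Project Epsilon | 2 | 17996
SELECT MAX(budget) FROM projects

Execution result:
177374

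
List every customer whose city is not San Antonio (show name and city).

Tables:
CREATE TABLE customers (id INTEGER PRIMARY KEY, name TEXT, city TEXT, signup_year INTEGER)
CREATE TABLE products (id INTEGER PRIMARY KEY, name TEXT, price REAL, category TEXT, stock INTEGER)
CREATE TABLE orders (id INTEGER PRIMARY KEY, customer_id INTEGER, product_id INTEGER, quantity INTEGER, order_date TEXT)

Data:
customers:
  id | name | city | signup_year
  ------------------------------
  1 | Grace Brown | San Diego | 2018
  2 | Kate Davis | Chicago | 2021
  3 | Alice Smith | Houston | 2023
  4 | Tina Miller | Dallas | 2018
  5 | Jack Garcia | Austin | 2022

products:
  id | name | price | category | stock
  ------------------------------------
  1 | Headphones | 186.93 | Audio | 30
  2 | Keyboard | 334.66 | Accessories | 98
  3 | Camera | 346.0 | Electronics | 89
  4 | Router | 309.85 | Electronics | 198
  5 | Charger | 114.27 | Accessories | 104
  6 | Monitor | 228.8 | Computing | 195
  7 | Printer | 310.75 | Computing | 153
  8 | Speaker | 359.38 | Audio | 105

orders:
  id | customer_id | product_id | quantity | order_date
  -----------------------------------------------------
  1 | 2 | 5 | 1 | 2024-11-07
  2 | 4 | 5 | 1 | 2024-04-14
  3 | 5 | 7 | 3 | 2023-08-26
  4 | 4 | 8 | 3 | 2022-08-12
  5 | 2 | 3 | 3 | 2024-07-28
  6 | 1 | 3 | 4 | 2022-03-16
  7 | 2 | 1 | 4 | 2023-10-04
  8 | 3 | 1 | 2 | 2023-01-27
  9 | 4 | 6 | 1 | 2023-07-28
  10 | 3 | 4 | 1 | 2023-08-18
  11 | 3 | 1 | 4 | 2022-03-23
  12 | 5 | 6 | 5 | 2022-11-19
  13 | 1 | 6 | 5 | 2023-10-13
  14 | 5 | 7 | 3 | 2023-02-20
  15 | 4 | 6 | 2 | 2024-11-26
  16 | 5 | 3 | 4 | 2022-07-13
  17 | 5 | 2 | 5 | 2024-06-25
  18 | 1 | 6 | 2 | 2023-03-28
SELECT name, city FROM customers WHERE city <> 'San Antonio'

Execution result:
name | city
Grace Brown | San Diego
Kate Davis | Chicago
Alice Smith | Houston
Tina Miller | Dallas
Jack Garcia | Austin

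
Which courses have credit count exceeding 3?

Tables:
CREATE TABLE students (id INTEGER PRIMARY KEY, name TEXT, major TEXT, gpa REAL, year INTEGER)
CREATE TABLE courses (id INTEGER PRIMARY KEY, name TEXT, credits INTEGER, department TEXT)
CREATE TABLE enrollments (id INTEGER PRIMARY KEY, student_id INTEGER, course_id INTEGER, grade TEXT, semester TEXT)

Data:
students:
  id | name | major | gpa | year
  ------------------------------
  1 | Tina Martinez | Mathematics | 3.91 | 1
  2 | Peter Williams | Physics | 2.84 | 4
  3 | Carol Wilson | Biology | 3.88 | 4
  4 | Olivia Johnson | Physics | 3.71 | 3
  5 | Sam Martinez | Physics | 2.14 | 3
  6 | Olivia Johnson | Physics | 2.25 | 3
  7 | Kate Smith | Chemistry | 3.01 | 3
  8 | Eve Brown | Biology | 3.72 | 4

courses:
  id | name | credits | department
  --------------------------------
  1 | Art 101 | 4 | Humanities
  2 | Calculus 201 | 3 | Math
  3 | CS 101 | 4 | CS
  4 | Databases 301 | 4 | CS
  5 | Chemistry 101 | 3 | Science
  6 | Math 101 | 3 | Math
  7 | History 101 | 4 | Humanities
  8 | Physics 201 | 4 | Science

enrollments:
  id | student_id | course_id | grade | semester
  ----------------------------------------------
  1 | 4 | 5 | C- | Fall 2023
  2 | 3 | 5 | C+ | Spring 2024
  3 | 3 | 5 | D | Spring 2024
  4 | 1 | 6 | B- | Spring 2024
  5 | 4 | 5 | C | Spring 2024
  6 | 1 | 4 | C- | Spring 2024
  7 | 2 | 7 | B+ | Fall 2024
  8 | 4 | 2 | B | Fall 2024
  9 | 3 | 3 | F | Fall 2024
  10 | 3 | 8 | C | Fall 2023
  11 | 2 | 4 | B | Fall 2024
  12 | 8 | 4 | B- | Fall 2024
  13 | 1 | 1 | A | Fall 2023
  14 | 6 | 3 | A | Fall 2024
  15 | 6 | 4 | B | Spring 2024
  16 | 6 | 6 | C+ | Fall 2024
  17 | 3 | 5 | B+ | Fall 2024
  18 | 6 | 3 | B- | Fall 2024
SELECT name, credits FROM courses WHERE credits > 3

Execution result:
name | credits
Art 101 | 4
CS 101 | 4
Databases 301 | 4
History 101 | 4
Physics 201 | 4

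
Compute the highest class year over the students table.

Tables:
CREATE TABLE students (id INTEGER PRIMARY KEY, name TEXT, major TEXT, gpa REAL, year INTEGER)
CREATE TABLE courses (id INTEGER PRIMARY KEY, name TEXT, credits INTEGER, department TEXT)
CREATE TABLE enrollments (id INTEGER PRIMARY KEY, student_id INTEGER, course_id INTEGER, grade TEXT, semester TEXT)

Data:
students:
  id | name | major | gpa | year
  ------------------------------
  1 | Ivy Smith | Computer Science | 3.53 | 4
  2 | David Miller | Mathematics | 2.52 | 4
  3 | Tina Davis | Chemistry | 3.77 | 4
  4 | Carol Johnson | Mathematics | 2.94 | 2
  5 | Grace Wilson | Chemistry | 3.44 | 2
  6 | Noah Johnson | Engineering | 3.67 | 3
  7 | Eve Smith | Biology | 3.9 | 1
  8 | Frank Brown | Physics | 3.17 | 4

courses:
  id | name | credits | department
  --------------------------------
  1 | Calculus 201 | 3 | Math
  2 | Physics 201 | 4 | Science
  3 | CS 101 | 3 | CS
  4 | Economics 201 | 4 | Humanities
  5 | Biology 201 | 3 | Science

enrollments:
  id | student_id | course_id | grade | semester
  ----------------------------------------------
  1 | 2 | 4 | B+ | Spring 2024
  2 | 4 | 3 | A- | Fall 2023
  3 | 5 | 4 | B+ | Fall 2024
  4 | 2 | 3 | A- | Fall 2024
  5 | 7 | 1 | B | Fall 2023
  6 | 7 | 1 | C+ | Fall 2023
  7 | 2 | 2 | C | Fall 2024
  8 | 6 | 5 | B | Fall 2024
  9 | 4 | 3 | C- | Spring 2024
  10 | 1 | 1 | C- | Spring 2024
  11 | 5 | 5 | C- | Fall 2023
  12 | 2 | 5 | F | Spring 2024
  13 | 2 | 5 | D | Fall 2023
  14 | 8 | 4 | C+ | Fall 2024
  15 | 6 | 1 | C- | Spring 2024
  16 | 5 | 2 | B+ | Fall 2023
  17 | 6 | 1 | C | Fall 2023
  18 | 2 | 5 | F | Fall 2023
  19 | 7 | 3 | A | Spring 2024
SELECT MAX(year) FROM students

Execution result:
4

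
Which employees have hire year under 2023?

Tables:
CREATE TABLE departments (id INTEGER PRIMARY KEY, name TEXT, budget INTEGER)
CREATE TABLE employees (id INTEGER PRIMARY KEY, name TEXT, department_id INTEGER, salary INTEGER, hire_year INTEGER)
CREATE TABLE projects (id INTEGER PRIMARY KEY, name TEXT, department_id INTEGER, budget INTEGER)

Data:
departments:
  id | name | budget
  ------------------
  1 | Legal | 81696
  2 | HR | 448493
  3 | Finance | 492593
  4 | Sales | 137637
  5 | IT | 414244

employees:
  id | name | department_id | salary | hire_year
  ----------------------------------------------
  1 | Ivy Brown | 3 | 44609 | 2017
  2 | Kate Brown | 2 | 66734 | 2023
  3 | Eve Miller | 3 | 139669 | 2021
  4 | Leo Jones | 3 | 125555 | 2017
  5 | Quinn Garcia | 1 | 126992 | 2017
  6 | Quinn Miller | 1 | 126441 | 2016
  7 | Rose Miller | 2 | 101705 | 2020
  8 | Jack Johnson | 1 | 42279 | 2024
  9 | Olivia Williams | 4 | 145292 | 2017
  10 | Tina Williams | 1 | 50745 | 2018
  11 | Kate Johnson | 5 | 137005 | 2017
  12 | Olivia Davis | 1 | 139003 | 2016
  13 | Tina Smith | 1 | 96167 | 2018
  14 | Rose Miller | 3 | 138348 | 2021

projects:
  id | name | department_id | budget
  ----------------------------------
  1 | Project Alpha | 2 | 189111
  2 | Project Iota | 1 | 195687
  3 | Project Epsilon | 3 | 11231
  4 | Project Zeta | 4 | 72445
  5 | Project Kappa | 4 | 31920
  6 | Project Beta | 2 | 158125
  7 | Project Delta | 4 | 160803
SELECT name, hire_year FROM employees WHERE hire_year < 2023

Execution result:
name | hire_year
Ivy Brown | 2017
Eve Miller | 2021
Leo Jones | 2017
Quinn Garcia | 2017
Quinn Miller | 2016
Rose Miller | 2020
Olivia Williams | 2017
Tina Williams | 2018
Kate Johnson | 2017
Olivia Davis | 2016
Tina Smith | 2018
Rose Miller | 2021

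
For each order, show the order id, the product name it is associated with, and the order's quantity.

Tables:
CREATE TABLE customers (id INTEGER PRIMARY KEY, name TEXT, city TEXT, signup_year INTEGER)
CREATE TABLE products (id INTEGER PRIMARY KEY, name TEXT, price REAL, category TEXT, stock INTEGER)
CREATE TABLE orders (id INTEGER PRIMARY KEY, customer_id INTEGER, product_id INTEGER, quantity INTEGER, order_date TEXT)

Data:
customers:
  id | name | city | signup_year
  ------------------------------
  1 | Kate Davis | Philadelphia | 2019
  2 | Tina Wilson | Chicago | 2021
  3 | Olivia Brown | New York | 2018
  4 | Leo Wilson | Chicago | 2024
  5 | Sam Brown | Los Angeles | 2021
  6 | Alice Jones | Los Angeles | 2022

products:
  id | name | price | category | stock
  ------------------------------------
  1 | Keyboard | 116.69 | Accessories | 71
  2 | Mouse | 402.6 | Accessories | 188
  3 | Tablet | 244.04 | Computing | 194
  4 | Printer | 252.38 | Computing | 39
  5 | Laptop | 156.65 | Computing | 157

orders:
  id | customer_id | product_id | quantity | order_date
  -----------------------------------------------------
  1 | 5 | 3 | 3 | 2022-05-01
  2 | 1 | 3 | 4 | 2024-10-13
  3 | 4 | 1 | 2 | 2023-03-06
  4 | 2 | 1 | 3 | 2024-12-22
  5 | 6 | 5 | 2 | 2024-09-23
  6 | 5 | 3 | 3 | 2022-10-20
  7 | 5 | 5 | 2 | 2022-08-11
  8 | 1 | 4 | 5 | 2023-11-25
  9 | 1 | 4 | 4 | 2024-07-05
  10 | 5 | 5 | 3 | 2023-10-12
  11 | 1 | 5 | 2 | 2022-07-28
SELECT c.id, p.name AS product, c.quantity FROM orders c JOIN products p ON c.product_id = p.id

Execution result:
id | product | quantity
1 | Tablet | 3
2 | Tablet | 4
3 | Keyboard | 2
4 | Keyboard | 3
5 | Laptop | 2
6 | Tablet | 3
7 | Laptop | 2
8 | Printer | 5
9 | Printer | 4
10 | Laptop | 3
11 | Laptop | 2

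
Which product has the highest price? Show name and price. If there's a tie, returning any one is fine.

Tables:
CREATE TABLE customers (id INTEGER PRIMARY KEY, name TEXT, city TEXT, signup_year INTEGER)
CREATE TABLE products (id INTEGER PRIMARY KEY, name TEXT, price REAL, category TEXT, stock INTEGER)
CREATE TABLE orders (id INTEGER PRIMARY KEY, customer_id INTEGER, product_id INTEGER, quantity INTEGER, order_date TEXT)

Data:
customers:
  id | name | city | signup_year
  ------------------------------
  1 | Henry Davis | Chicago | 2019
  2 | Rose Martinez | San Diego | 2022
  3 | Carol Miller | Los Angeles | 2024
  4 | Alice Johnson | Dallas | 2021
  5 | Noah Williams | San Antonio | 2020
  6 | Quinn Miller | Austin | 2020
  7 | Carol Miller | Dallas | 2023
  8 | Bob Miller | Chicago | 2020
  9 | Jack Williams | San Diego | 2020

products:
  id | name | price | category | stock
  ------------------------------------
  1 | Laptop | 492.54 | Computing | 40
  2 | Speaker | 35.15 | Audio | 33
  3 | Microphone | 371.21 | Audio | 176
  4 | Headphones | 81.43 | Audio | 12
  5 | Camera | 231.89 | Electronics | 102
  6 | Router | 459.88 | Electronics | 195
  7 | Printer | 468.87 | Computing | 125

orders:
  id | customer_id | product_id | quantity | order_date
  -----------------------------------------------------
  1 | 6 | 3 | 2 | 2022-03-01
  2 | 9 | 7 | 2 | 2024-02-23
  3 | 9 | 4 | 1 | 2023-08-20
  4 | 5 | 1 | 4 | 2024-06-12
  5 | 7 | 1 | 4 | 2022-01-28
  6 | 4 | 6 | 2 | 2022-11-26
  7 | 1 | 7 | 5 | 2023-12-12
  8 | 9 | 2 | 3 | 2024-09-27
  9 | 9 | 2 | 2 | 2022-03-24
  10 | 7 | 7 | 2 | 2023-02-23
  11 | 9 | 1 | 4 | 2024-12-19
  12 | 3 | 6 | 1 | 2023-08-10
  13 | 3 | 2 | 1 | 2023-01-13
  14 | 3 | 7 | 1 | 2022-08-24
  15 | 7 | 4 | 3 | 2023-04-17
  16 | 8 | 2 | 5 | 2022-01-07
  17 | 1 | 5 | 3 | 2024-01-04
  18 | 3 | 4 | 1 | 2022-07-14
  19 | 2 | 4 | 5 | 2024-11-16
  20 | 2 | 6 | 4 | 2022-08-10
SELECT name, price FROM products ORDER BY price DESC LIMIT 1

Execution result:
name | price
Laptop | 492.54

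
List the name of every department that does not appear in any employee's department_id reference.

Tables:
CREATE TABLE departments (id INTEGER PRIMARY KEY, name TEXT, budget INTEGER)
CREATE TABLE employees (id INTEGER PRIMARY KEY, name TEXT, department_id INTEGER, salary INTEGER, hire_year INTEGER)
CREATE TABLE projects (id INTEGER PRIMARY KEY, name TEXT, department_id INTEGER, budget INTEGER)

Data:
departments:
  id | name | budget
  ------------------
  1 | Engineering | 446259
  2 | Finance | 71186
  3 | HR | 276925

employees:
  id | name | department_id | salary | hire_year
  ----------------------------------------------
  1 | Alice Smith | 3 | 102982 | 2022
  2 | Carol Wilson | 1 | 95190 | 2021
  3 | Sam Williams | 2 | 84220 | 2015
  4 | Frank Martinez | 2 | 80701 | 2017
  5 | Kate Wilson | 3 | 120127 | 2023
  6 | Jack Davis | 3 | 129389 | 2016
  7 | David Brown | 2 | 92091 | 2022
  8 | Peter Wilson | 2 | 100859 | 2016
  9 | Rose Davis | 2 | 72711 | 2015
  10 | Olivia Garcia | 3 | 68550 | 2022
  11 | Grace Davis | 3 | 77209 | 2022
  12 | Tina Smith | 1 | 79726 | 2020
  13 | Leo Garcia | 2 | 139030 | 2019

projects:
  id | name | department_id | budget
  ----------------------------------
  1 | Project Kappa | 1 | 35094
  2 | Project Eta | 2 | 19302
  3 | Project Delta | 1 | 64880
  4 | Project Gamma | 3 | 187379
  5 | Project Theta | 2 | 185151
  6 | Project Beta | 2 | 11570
SELECT p.name FROM departments p LEFT JOIN employees c ON c.department_id = p.id WHERE c.id IS NULL

Execution result:
(no rows)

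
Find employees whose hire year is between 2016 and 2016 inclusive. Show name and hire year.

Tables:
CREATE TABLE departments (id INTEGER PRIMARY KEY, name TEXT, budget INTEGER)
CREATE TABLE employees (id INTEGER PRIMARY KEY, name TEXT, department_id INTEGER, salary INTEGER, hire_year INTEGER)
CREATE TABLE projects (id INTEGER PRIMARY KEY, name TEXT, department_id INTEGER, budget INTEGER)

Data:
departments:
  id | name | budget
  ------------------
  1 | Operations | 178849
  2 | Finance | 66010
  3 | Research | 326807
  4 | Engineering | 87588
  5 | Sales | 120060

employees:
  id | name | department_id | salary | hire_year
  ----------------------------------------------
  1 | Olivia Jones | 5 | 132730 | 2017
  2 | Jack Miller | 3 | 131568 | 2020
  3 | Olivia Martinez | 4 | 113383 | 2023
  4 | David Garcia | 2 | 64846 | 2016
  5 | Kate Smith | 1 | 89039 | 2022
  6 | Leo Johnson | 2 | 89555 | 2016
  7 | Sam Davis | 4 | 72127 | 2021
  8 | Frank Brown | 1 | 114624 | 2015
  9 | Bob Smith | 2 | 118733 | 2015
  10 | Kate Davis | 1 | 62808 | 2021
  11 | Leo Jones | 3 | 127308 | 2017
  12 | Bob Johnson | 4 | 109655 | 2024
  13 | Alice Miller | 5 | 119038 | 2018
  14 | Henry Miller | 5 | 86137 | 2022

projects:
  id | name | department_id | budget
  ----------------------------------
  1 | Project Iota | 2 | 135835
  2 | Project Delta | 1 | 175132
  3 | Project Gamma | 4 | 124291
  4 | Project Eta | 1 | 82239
SELECT name, hire_year FROM employees WHERE hire_year BETWEEN 2016 AND 2016

Execution result:
name | hire_year
David Garcia | 2016
Leo Johnson | 2016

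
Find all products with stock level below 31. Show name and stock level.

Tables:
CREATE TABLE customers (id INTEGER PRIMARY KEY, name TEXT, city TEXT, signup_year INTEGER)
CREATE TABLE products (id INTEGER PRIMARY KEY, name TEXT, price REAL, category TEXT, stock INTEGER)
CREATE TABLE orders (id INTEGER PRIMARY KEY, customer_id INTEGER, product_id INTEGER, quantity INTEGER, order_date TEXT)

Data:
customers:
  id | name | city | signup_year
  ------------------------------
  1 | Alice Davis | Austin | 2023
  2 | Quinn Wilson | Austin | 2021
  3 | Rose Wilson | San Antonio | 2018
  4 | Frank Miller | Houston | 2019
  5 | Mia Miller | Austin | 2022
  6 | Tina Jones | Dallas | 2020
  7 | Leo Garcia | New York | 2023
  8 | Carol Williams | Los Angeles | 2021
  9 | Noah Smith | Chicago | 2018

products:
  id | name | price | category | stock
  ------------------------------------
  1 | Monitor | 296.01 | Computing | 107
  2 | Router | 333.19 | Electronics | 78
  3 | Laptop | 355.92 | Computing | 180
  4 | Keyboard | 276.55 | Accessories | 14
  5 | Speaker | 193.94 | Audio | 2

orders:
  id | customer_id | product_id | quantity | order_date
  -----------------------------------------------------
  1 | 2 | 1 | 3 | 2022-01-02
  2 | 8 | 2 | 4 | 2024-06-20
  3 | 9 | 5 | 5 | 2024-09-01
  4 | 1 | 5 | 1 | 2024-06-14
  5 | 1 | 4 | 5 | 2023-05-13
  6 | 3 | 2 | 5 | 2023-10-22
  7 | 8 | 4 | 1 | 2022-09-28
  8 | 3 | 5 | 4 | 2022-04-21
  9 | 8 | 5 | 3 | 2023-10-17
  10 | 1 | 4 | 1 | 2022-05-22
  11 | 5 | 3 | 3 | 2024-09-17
SELECT name, stock FROM products WHERE stock < 31

Execution result:
name | stock
Keyboard | 14
Speaker | 2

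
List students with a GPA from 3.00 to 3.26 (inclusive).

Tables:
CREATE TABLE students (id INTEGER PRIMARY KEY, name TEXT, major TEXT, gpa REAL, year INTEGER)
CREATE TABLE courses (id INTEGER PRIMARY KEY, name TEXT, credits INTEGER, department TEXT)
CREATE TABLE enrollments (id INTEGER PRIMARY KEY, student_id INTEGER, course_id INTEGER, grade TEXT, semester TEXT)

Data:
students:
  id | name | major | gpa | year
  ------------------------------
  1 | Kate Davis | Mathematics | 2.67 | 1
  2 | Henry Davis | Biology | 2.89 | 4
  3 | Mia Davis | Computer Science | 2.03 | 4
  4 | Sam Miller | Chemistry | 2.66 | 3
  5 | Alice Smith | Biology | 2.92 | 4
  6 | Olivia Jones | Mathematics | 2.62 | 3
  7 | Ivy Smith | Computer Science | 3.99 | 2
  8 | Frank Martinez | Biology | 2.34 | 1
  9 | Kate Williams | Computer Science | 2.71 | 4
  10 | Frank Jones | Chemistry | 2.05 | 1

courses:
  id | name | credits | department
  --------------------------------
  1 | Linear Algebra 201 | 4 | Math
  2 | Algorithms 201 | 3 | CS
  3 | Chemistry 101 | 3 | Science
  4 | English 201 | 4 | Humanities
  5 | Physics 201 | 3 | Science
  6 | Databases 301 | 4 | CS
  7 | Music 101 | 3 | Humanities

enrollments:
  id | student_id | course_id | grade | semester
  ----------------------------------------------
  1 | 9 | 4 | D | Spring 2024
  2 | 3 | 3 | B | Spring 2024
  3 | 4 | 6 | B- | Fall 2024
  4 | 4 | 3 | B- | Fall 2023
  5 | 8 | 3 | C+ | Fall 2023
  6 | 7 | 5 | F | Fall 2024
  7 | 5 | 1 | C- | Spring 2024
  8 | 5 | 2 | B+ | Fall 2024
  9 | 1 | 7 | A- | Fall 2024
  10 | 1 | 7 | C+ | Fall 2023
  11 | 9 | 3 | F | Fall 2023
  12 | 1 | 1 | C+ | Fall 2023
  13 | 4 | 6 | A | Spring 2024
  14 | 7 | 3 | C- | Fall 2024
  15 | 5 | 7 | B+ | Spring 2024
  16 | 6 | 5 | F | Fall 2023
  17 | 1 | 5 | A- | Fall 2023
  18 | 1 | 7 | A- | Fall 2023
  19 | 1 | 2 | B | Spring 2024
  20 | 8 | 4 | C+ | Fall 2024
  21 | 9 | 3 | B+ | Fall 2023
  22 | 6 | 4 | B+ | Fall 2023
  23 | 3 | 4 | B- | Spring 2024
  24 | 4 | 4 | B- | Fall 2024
SELECT name, gpa FROM students WHERE gpa BETWEEN 3.0 AND 3.26

Execution result:
(no rows)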